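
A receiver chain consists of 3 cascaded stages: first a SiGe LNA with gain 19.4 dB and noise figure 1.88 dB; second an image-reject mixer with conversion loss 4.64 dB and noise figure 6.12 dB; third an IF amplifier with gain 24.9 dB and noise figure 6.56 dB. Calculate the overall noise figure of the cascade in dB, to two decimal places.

2.29 dB

Convert to linear (a loss of L dB is a gain of −L dB): F_i = 10^(NF_i/10), G_i = 10^(G_i,dB/10)
  Stage 1: F_1 = 10^(1.88/10) = 1.542, G_1 = 10^(19.4/10) = 87.10
  Stage 2: F_2 = 10^(6.12/10) = 4.093, G_2 = 10^(−4.64/10) = 0.3436
  Stage 3: F_3 = 10^(6.56/10) = 4.529, G_3 = 10^(24.9/10) = 309.0
Friis cascade:
  F = 1.542 + (4.093 − 1)/87.10 + (4.529 − 1)/29.92 = 1.695
NF = 10 log₁₀(1.695) = 2.29 dB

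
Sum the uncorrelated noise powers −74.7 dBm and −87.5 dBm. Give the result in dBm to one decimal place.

Convert to linear, add, convert back:
P₁ = 3.39×10⁻¹¹ W, P₂ = 1.78×10⁻¹² W
P_tot = 3.57×10⁻¹¹ W → 10 log₁₀(P_tot / 10⁻³) = −74.5 dBm

−74.5 dBm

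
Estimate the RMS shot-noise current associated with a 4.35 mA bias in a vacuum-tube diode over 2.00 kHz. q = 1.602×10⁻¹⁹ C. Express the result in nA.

1.67 nA

I_n = √(2qI·B)
2qI·B = 2 × 1.602×10⁻¹⁹ × 4.35×10⁻³ × 2.00×10³ = 2.79×10⁻¹⁸ A²
I_n = √(2.79×10⁻¹⁸) = 1.67×10⁻⁹ A = 1.67 nA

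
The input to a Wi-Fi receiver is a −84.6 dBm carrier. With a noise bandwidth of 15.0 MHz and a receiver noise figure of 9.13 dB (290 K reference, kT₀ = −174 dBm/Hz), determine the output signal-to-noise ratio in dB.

Noise floor: N = −174 + 10 log₁₀(B) + NF
10 log₁₀(1.50×10⁷) = 71.76 dB
N = −174 + 71.76 + 9.13 = −93.11 dBm
SNR = P_sig − N = −84.6 − (−93.11) = 8.51 dB → 8.5 dB

8.5 dB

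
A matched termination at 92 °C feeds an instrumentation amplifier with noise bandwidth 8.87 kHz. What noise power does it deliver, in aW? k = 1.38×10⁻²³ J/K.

T = 92 °C + 273.15 = 365.15 K
P_n = kTB = 1.38×10⁻²³ × 365.15 × 8.87×10³ = 4.47×10⁻¹⁷ W = 44.7 aW

44.7 aW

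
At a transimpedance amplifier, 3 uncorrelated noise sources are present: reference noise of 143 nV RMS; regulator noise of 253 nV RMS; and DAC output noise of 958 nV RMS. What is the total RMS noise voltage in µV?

1.00 µV

Uncorrelated sources add in power (mean-square): V_tot = √(ΣV_i²)
V_tot = √[(1.43×10⁻⁷)² + (2.53×10⁻⁷)² + (9.58×10⁻⁷)²] = 1.00×10⁻⁶ V = 1.00 µV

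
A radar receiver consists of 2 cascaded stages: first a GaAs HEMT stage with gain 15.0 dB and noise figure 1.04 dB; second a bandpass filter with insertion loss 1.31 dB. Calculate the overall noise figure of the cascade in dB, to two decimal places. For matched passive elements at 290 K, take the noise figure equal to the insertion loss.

Convert to linear (a loss of L dB is a gain of −L dB): F_i = 10^(NF_i/10), G_i = 10^(G_i,dB/10)
  Stage 1: F_1 = 10^(1.04/10) = 1.271, G_1 = 10^(15.0/10) = 31.62
  Stage 2: F_2 = 10^(1.31/10) = 1.352, G_2 = 10^(−1.31/10) = 0.7396
Friis cascade:
  F = 1.271 + (1.352 − 1)/31.62 = 1.282
NF = 10 log₁₀(1.282) = 1.08 dB

1.08 dB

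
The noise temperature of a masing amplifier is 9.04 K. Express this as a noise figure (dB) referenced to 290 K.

0.133 dB

F = 1 + T_e/T₀ = 1 + 9.04/290 = 1.03117
NF = 10 log₁₀(1.03117) = 0.133 dB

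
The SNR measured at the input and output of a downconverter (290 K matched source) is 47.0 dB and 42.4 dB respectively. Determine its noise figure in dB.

NF (dB) = SNR_in(dB) − SNR_out(dB) when the source is at T₀
NF = 47.0 − 42.4 = 4.6 dB

4.6 dB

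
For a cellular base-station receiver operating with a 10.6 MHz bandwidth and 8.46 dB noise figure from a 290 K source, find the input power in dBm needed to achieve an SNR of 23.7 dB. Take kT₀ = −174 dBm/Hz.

Sensitivity = −174 + 10 log₁₀(B) + NF + SNR_min
= −174 + 70.25 + 8.46 + 23.7
= −71.59 dBm → −71.6 dBm

−71.6 dBm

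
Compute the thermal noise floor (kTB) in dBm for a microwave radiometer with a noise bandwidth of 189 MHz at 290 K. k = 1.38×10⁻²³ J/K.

−91.2 dBm

P_n = kTB = 1.38×10⁻²³ × 290 × 1.89×10⁸ = 7.56×10⁻¹³ W
In dBm: 10 log₁₀(7.56×10⁻¹³ / 10⁻³) = −91.2 dBm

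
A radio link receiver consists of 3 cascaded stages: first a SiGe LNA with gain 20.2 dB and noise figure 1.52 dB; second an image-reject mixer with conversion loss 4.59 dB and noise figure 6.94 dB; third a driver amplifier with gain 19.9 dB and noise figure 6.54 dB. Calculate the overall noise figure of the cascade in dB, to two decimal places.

1.91 dB

Convert to linear (a loss of L dB is a gain of −L dB): F_i = 10^(NF_i/10), G_i = 10^(G_i,dB/10)
  Stage 1: F_1 = 10^(1.52/10) = 1.419, G_1 = 10^(20.2/10) = 104.7
  Stage 2: F_2 = 10^(6.94/10) = 4.943, G_2 = 10^(−4.59/10) = 0.3475
  Stage 3: F_3 = 10^(6.54/10) = 4.508, G_3 = 10^(19.9/10) = 97.72
Friis cascade:
  F = 1.419 + (4.943 − 1)/104.7 + (4.508 − 1)/36.39 = 1.553
NF = 10 log₁₀(1.553) = 1.91 dB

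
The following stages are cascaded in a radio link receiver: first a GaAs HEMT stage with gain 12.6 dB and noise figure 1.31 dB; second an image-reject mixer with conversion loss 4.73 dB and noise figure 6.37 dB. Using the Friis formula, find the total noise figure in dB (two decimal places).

Convert to linear (a loss of L dB is a gain of −L dB): F_i = 10^(NF_i/10), G_i = 10^(G_i,dB/10)
  Stage 1: F_1 = 10^(1.31/10) = 1.352, G_1 = 10^(12.6/10) = 18.20
  Stage 2: F_2 = 10^(6.37/10) = 4.335, G_2 = 10^(−4.73/10) = 0.3365
Friis cascade:
  F = 1.352 + (4.335 − 1)/18.20 = 1.535
NF = 10 log₁₀(1.535) = 1.86 dB

1.86 dB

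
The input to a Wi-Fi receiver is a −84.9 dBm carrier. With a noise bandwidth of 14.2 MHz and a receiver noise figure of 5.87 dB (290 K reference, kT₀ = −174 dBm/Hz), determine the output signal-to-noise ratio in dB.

11.7 dB

Noise floor: N = −174 + 10 log₁₀(B) + NF
10 log₁₀(1.42×10⁷) = 71.52 dB
N = −174 + 71.52 + 5.87 = −96.61 dBm
SNR = P_sig − N = −84.9 − (−96.61) = 11.71 dB → 11.7 dB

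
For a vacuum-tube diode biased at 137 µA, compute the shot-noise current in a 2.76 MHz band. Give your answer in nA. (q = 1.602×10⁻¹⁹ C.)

I_n = √(2qI·B)
2qI·B = 2 × 1.602×10⁻¹⁹ × 1.37×10⁻⁴ × 2.76×10⁶ = 1.21×10⁻¹⁶ A²
I_n = √(1.21×10⁻¹⁶) = 1.10×10⁻⁸ A = 11.0 nA

11.0 nA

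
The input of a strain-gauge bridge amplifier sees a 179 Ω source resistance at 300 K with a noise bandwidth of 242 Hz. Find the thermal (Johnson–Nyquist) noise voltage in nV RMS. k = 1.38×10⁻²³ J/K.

26.8 nV

V_n = √(4kTRB)
4kTRB = 4 × 1.38×10⁻²³ × 300 × 1.79×10² × 2.42×10² = 7.17×10⁻¹⁶ V²
V_n = √(7.17×10⁻¹⁶) = 2.68×10⁻⁸ V = 26.8 nV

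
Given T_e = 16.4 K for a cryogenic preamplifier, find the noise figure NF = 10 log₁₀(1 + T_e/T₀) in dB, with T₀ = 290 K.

0.239 dB

F = 1 + T_e/T₀ = 1 + 16.4/290 = 1.05655
NF = 10 log₁₀(1.05655) = 0.239 dB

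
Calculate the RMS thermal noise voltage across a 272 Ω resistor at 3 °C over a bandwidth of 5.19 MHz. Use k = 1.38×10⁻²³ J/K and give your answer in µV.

4.64 µV

T = 3 °C + 273.15 = 276.15 K
V_n = √(4kTRB)
4kTRB = 4 × 1.38×10⁻²³ × 276.15 × 2.72×10² × 5.19×10⁶ = 2.15×10⁻¹¹ V²
V_n = √(2.15×10⁻¹¹) = 4.64×10⁻⁶ V = 4.64 µV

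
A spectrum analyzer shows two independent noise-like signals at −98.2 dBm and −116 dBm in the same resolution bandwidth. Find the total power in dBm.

Convert to linear, add, convert back:
P₁ = 1.51×10⁻¹³ W, P₂ = 2.51×10⁻¹⁵ W
P_tot = 1.54×10⁻¹³ W → 10 log₁₀(P_tot / 10⁻³) = −98.1 dBm

−98.1 dBm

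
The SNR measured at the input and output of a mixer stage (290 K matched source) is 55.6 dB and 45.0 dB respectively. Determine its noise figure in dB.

10.6 dB

NF (dB) = SNR_in(dB) − SNR_out(dB) when the source is at T₀
NF = 55.6 − 45.0 = 10.6 dB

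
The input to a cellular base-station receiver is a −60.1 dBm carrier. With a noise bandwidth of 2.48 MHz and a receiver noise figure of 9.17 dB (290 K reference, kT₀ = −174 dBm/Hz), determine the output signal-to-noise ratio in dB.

Noise floor: N = −174 + 10 log₁₀(B) + NF
10 log₁₀(2.48×10⁶) = 63.94 dB
N = −174 + 63.94 + 9.17 = −100.89 dBm
SNR = P_sig − N = −60.1 − (−100.89) = 40.79 dB → 40.8 dB

40.8 dB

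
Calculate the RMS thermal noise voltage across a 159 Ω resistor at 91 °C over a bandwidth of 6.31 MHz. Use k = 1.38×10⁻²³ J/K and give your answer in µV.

T = 91 °C + 273.15 = 364.15 K
V_n = √(4kTRB)
4kTRB = 4 × 1.38×10⁻²³ × 364.15 × 1.59×10² × 6.31×10⁶ = 2.02×10⁻¹¹ V²
V_n = √(2.02×10⁻¹¹) = 4.49×10⁻⁶ V = 4.49 µV

4.49 µV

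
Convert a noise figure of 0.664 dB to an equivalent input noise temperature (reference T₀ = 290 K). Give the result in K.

47.9 K

F = 10^(0.664/10) = 1.1652
T_e = (F − 1)·T₀ = (1.1652 − 1) × 290 = 47.9 K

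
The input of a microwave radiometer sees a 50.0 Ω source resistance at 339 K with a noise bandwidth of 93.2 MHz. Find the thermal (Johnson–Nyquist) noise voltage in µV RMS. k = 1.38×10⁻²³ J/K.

V_n = √(4kTRB)
4kTRB = 4 × 1.38×10⁻²³ × 339 × 5.00×10¹ × 9.32×10⁷ = 8.72×10⁻¹¹ V²
V_n = √(8.72×10⁻¹¹) = 9.34×10⁻⁶ V = 9.34 µV

9.34 µV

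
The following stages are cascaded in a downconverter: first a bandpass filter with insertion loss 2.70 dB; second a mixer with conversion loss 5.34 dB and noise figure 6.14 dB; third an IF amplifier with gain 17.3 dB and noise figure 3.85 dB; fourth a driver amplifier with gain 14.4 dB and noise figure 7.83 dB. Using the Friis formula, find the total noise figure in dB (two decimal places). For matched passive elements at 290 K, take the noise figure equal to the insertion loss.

Convert to linear (a loss of L dB is a gain of −L dB): F_i = 10^(NF_i/10), G_i = 10^(G_i,dB/10)
  Stage 1: F_1 = 10^(2.70/10) = 1.862, G_1 = 10^(−2.70/10) = 0.5370
  Stage 2: F_2 = 10^(6.14/10) = 4.111, G_2 = 10^(−5.34/10) = 0.2924
  Stage 3: F_3 = 10^(3.85/10) = 2.427, G_3 = 10^(17.3/10) = 53.70
  Stage 4: F_4 = 10^(7.83/10) = 6.067, G_4 = 10^(14.4/10) = 27.54
Friis cascade:
  F = 1.862 + (4.111 − 1)/0.5370 + (2.427 − 1)/0.1570 + (6.067 − 1)/8.433 = 17.34
NF = 10 log₁₀(17.34) = 12.39 dB

12.39 dB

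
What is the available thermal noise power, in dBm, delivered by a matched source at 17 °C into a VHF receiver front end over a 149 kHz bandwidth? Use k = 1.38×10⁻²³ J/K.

−122.2 dBm

T = 17 °C + 273.15 = 290.15 K
P_n = kTB = 1.38×10⁻²³ × 290.15 × 1.49×10⁵ = 5.97×10⁻¹⁶ W
In dBm: 10 log₁₀(5.97×10⁻¹⁶ / 10⁻³) = −122.2 dBm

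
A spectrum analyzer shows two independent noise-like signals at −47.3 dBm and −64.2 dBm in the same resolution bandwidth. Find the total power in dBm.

Convert to linear, add, convert back:
P₁ = 1.86×10⁻⁸ W, P₂ = 3.80×10⁻¹⁰ W
P_tot = 1.90×10⁻⁸ W → 10 log₁₀(P_tot / 10⁻³) = −47.2 dBm

−47.2 dBm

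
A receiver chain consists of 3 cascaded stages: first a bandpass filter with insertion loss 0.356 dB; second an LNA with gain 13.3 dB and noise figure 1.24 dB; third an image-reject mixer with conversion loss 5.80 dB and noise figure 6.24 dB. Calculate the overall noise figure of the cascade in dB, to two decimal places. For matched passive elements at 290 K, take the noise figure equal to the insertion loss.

2.06 dB

Convert to linear (a loss of L dB is a gain of −L dB): F_i = 10^(NF_i/10), G_i = 10^(G_i,dB/10)
  Stage 1: F_1 = 10^(0.356/10) = 1.085, G_1 = 10^(−0.356/10) = 0.9213
  Stage 2: F_2 = 10^(1.24/10) = 1.330, G_2 = 10^(13.3/10) = 21.38
  Stage 3: F_3 = 10^(6.24/10) = 4.207, G_3 = 10^(−5.80/10) = 0.2630
Friis cascade:
  F = 1.085 + (1.330 − 1)/0.9213 + (4.207 − 1)/19.70 = 1.607
NF = 10 log₁₀(1.607) = 2.06 dB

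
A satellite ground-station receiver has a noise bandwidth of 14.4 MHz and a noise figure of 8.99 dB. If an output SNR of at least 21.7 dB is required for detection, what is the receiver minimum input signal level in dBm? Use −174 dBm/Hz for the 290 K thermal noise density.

−71.7 dBm

Sensitivity = −174 + 10 log₁₀(B) + NF + SNR_min
= −174 + 71.58 + 8.99 + 21.7
= −71.73 dBm → −71.7 dBm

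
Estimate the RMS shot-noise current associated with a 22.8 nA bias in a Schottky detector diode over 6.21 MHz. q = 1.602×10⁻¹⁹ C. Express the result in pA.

I_n = √(2qI·B)
2qI·B = 2 × 1.602×10⁻¹⁹ × 2.28×10⁻⁸ × 6.21×10⁶ = 4.54×10⁻²⁰ A²
I_n = √(4.54×10⁻²⁰) = 2.13×10⁻¹⁰ A = 213 pA

213 pA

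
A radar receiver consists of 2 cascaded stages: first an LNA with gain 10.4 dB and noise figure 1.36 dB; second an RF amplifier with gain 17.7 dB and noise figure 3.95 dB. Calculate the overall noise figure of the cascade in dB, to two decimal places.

Convert to linear (a loss of L dB is a gain of −L dB): F_i = 10^(NF_i/10), G_i = 10^(G_i,dB/10)
  Stage 1: F_1 = 10^(1.36/10) = 1.368, G_1 = 10^(10.4/10) = 10.96
  Stage 2: F_2 = 10^(3.95/10) = 2.483, G_2 = 10^(17.7/10) = 58.88
Friis cascade:
  F = 1.368 + (2.483 − 1)/10.96 = 1.503
NF = 10 log₁₀(1.503) = 1.77 dB

1.77 dB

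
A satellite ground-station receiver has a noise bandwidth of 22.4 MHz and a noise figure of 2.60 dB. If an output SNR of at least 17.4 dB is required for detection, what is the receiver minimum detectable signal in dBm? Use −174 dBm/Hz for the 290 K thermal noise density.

Sensitivity = −174 + 10 log₁₀(B) + NF + SNR_min
= −174 + 73.5 + 2.60 + 17.4
= −80.50 dBm → −80.5 dBm

−80.5 dBm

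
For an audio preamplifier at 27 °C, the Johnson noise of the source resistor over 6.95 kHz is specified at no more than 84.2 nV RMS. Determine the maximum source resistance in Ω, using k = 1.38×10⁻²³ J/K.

T = 27 °C + 273.15 = 300.15 K
Johnson–Nyquist: V_n = √(4kTRB) ⇒ R = V_n² / (4kTB)
4kTB = 4 × 1.38×10⁻²³ × 300.15 × 6.95×10³ = 1.15×10⁻¹⁶
R = (8.42×10⁻⁸)² / 1.15×10⁻¹⁶ = 6.16×10¹ Ω = 61.6 Ω

61.6 Ω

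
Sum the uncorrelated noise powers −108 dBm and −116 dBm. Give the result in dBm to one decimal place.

−107.4 dBm

Convert to linear, add, convert back:
P₁ = 1.58×10⁻¹⁴ W, P₂ = 2.51×10⁻¹⁵ W
P_tot = 1.84×10⁻¹⁴ W → 10 log₁₀(P_tot / 10⁻³) = −107.4 dBm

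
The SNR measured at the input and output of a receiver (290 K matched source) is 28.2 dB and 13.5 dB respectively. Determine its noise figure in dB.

14.7 dB

NF (dB) = SNR_in(dB) − SNR_out(dB) when the source is at T₀
NF = 28.2 − 13.5 = 14.7 dB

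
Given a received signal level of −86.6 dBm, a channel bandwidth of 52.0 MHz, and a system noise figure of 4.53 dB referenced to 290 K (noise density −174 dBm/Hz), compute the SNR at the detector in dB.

5.7 dB

Noise floor: N = −174 + 10 log₁₀(B) + NF
10 log₁₀(5.20×10⁷) = 77.16 dB
N = −174 + 77.16 + 4.53 = −92.31 dBm
SNR = P_sig − N = −86.6 − (−92.31) = 5.71 dB → 5.7 dB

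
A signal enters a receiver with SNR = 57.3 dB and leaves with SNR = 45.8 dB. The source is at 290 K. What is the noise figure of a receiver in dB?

11.5 dB

NF (dB) = SNR_in(dB) − SNR_out(dB) when the source is at T₀
NF = 57.3 − 45.8 = 11.5 dB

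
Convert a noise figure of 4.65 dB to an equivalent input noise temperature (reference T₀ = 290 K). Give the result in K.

F = 10^(4.65/10) = 2.91743
T_e = (F − 1)·T₀ = (2.91743 − 1) × 290 = 556 K

556 K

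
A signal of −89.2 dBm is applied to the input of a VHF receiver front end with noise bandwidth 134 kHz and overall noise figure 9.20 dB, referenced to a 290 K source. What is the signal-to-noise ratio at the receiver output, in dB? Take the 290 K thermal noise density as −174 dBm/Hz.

Noise floor: N = −174 + 10 log₁₀(B) + NF
10 log₁₀(1.34×10⁵) = 51.27 dB
N = −174 + 51.27 + 9.20 = −113.53 dBm
SNR = P_sig − N = −89.2 − (−113.53) = 24.33 dB → 24.3 dB

24.3 dB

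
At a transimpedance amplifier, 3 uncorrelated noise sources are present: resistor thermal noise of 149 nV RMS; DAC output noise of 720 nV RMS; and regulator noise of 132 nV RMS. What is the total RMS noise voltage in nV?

Uncorrelated sources add in power (mean-square): V_tot = √(ΣV_i²)
V_tot = √[(1.49×10⁻⁷)² + (7.20×10⁻⁷)² + (1.32×10⁻⁷)²] = 7.47×10⁻⁷ V = 747 nV

747 nV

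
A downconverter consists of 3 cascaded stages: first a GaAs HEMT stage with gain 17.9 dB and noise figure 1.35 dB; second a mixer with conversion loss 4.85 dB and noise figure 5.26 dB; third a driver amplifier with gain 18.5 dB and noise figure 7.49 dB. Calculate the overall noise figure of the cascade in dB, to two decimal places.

2.13 dB

Convert to linear (a loss of L dB is a gain of −L dB): F_i = 10^(NF_i/10), G_i = 10^(G_i,dB/10)
  Stage 1: F_1 = 10^(1.35/10) = 1.365, G_1 = 10^(17.9/10) = 61.66
  Stage 2: F_2 = 10^(5.26/10) = 3.357, G_2 = 10^(−4.85/10) = 0.3273
  Stage 3: F_3 = 10^(7.49/10) = 5.610, G_3 = 10^(18.5/10) = 70.79
Friis cascade:
  F = 1.365 + (3.357 − 1)/61.66 + (5.610 − 1)/20.18 = 1.631
NF = 10 log₁₀(1.631) = 2.13 dB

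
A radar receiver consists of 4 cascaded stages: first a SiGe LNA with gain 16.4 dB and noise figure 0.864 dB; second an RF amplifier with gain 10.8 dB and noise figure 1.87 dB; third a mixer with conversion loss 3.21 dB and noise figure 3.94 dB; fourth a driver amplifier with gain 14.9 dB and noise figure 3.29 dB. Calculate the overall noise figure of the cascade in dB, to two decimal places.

Convert to linear (a loss of L dB is a gain of −L dB): F_i = 10^(NF_i/10), G_i = 10^(G_i,dB/10)
  Stage 1: F_1 = 10^(0.864/10) = 1.220, G_1 = 10^(16.4/10) = 43.65
  Stage 2: F_2 = 10^(1.87/10) = 1.538, G_2 = 10^(10.8/10) = 12.02
  Stage 3: F_3 = 10^(3.94/10) = 2.477, G_3 = 10^(−3.21/10) = 0.4775
  Stage 4: F_4 = 10^(3.29/10) = 2.133, G_4 = 10^(14.9/10) = 30.90
Friis cascade:
  F = 1.220 + (1.538 − 1)/43.65 + (2.477 − 1)/524.8 + (2.133 − 1)/250.6 = 1.240
NF = 10 log₁₀(1.240) = 0.93 dB

0.93 dB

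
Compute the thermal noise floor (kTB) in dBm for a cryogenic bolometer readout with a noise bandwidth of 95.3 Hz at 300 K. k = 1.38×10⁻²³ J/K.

−154.0 dBm

P_n = kTB = 1.38×10⁻²³ × 300 × 9.53×10¹ = 3.95×10⁻¹⁹ W
In dBm: 10 log₁₀(3.95×10⁻¹⁹ / 10⁻³) = −154.0 dBm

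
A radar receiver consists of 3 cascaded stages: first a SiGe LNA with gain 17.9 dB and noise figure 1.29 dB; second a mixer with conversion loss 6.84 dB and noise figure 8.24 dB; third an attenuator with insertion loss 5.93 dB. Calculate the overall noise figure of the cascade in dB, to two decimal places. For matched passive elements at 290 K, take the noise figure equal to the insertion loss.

2.22 dB

Convert to linear (a loss of L dB is a gain of −L dB): F_i = 10^(NF_i/10), G_i = 10^(G_i,dB/10)
  Stage 1: F_1 = 10^(1.29/10) = 1.346, G_1 = 10^(17.9/10) = 61.66
  Stage 2: F_2 = 10^(8.24/10) = 6.668, G_2 = 10^(−6.84/10) = 0.2070
  Stage 3: F_3 = 10^(5.93/10) = 3.917, G_3 = 10^(−5.93/10) = 0.2553
Friis cascade:
  F = 1.346 + (6.668 − 1)/61.66 + (3.917 − 1)/12.76 = 1.666
NF = 10 log₁₀(1.666) = 2.22 dB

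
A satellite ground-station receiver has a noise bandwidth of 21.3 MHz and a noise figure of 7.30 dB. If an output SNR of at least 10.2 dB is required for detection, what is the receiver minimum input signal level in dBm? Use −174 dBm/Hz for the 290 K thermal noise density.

−83.2 dBm

Sensitivity = −174 + 10 log₁₀(B) + NF + SNR_min
= −174 + 73.28 + 7.30 + 10.2
= −83.22 dBm → −83.2 dBm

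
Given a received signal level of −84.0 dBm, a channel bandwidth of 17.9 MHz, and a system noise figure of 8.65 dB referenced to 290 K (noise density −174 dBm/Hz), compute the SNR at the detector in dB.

8.8 dB

Noise floor: N = −174 + 10 log₁₀(B) + NF
10 log₁₀(1.79×10⁷) = 72.53 dB
N = −174 + 72.53 + 8.65 = −92.82 dBm
SNR = P_sig − N = −84.0 − (−92.82) = 8.82 dB → 8.8 dB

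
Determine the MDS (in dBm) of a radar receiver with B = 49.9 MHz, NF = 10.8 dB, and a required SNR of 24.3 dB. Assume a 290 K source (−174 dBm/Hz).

Sensitivity = −174 + 10 log₁₀(B) + NF + SNR_min
= −174 + 76.98 + 10.8 + 24.3
= −61.92 dBm → −61.9 dBm

−61.9 dBm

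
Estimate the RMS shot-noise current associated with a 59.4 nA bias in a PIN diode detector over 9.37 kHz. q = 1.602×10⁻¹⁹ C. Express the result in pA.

I_n = √(2qI·B)
2qI·B = 2 × 1.602×10⁻¹⁹ × 5.94×10⁻⁸ × 9.37×10³ = 1.78×10⁻²² A²
I_n = √(1.78×10⁻²²) = 1.34×10⁻¹¹ A = 13.4 pA

13.4 pA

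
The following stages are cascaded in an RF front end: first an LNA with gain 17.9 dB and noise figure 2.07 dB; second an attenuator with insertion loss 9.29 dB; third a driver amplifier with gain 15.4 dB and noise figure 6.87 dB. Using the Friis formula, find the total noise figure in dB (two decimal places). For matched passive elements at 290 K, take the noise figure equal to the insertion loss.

3.55 dB

Convert to linear (a loss of L dB is a gain of −L dB): F_i = 10^(NF_i/10), G_i = 10^(G_i,dB/10)
  Stage 1: F_1 = 10^(2.07/10) = 1.611, G_1 = 10^(17.9/10) = 61.66
  Stage 2: F_2 = 10^(9.29/10) = 8.492, G_2 = 10^(−9.29/10) = 0.1178
  Stage 3: F_3 = 10^(6.87/10) = 4.864, G_3 = 10^(15.4/10) = 34.67
Friis cascade:
  F = 1.611 + (8.492 − 1)/61.66 + (4.864 − 1)/7.261 = 2.264
NF = 10 log₁₀(2.264) = 3.55 dB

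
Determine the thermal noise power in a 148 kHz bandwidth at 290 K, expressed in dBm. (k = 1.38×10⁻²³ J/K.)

−122.3 dBm

P_n = kTB = 1.38×10⁻²³ × 290 × 1.48×10⁵ = 5.92×10⁻¹⁶ W
In dBm: 10 log₁₀(5.92×10⁻¹⁶ / 10⁻³) = −122.3 dBm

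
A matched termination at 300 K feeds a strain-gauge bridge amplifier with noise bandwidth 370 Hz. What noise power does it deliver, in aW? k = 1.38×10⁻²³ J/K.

P_n = kTB = 1.38×10⁻²³ × 300 × 3.70×10² = 1.53×10⁻¹⁸ W = 1.53 aW

1.53 aW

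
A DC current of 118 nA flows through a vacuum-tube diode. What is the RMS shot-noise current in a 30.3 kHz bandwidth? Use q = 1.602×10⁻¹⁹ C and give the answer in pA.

33.8 pA

I_n = √(2qI·B)
2qI·B = 2 × 1.602×10⁻¹⁹ × 1.18×10⁻⁷ × 3.03×10⁴ = 1.15×10⁻²¹ A²
I_n = √(1.15×10⁻²¹) = 3.38×10⁻¹¹ A = 33.8 pA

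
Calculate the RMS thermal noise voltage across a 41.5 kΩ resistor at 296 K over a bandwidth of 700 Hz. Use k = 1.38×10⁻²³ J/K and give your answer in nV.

689 nV

V_n = √(4kTRB)
4kTRB = 4 × 1.38×10⁻²³ × 296 × 4.15×10⁴ × 7.00×10² = 4.75×10⁻¹³ V²
V_n = √(4.75×10⁻¹³) = 6.89×10⁻⁷ V = 689 nV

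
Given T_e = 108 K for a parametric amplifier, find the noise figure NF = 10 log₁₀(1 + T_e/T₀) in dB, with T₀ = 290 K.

1.37 dB

F = 1 + T_e/T₀ = 1 + 108/290 = 1.37241
NF = 10 log₁₀(1.37241) = 1.37 dB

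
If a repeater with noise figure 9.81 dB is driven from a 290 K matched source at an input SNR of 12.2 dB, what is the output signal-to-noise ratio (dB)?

By definition F = SNR_in/SNR_out, so in dB: SNR_out = SNR_in − NF
SNR_out = 12.2 − 9.81 = 2.39 dB

2.39 dB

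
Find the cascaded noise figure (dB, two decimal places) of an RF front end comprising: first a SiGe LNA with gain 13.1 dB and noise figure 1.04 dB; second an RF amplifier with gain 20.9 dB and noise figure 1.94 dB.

Convert to linear (a loss of L dB is a gain of −L dB): F_i = 10^(NF_i/10), G_i = 10^(G_i,dB/10)
  Stage 1: F_1 = 10^(1.04/10) = 1.271, G_1 = 10^(13.1/10) = 20.42
  Stage 2: F_2 = 10^(1.94/10) = 1.563, G_2 = 10^(20.9/10) = 123.0
Friis cascade:
  F = 1.271 + (1.563 − 1)/20.42 = 1.298
NF = 10 log₁₀(1.298) = 1.13 dB

1.13 dB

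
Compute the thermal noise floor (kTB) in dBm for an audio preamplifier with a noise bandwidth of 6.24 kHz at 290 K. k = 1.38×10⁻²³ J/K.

P_n = kTB = 1.38×10⁻²³ × 290 × 6.24×10³ = 2.50×10⁻¹⁷ W
In dBm: 10 log₁₀(2.50×10⁻¹⁷ / 10⁻³) = −136.0 dBm

−136.0 dBm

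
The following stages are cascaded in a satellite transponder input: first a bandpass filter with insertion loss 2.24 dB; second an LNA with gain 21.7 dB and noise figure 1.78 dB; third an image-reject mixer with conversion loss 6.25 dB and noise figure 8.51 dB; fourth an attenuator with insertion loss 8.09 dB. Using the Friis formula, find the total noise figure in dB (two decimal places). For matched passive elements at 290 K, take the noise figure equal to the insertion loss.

Convert to linear (a loss of L dB is a gain of −L dB): F_i = 10^(NF_i/10), G_i = 10^(G_i,dB/10)
  Stage 1: F_1 = 10^(2.24/10) = 1.675, G_1 = 10^(−2.24/10) = 0.5970
  Stage 2: F_2 = 10^(1.78/10) = 1.507, G_2 = 10^(21.7/10) = 147.9
  Stage 3: F_3 = 10^(8.51/10) = 7.096, G_3 = 10^(−6.25/10) = 0.2371
  Stage 4: F_4 = 10^(8.09/10) = 6.442, G_4 = 10^(−8.09/10) = 0.1552
Friis cascade:
  F = 1.675 + (1.507 − 1)/0.5970 + (7.096 − 1)/88.31 + (6.442 − 1)/20.94 = 2.852
NF = 10 log₁₀(2.852) = 4.55 dB

4.55 dB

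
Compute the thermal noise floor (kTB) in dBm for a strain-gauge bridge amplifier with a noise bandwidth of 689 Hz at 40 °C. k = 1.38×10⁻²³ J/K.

T = 40 °C + 273.15 = 313.15 K
P_n = kTB = 1.38×10⁻²³ × 313.15 × 6.89×10² = 2.98×10⁻¹⁸ W
In dBm: 10 log₁₀(2.98×10⁻¹⁸ / 10⁻³) = −145.3 dBm

−145.3 dBm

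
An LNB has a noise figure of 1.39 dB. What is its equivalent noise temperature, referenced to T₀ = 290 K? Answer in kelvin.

109 K

F = 10^(1.39/10) = 1.37721
T_e = (F − 1)·T₀ = (1.37721 − 1) × 290 = 109 K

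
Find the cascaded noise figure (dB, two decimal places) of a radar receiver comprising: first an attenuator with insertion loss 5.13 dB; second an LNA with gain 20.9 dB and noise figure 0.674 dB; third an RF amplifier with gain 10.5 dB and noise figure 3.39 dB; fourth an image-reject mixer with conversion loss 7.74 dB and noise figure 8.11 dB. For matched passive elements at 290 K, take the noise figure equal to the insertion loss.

Convert to linear (a loss of L dB is a gain of −L dB): F_i = 10^(NF_i/10), G_i = 10^(G_i,dB/10)
  Stage 1: F_1 = 10^(5.13/10) = 3.258, G_1 = 10^(−5.13/10) = 0.3069
  Stage 2: F_2 = 10^(0.674/10) = 1.168, G_2 = 10^(20.9/10) = 123.0
  Stage 3: F_3 = 10^(3.39/10) = 2.183, G_3 = 10^(10.5/10) = 11.22
  Stage 4: F_4 = 10^(8.11/10) = 6.471, G_4 = 10^(−7.74/10) = 0.1683
Friis cascade:
  F = 3.258 + (1.168 − 1)/0.3069 + (2.183 − 1)/37.76 + (6.471 − 1)/423.6 = 3.850
NF = 10 log₁₀(3.850) = 5.85 dB

5.85 dB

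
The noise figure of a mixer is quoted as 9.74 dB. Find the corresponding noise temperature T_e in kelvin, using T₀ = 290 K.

2441 K

F = 10^(9.74/10) = 9.4189
T_e = (F − 1)·T₀ = (9.4189 − 1) × 290 = 2441 K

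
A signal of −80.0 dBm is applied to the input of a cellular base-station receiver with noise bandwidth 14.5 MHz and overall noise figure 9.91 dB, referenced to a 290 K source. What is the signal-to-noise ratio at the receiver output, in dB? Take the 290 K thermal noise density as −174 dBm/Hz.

Noise floor: N = −174 + 10 log₁₀(B) + NF
10 log₁₀(1.45×10⁷) = 71.61 dB
N = −174 + 71.61 + 9.91 = −92.48 dBm
SNR = P_sig − N = −80.0 − (−92.48) = 12.48 dB → 12.5 dB

12.5 dB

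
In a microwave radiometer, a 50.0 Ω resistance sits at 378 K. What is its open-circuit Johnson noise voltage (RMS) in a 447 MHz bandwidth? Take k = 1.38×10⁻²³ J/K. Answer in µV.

V_n = √(4kTRB)
4kTRB = 4 × 1.38×10⁻²³ × 378 × 5.00×10¹ × 4.47×10⁸ = 4.66×10⁻¹⁰ V²
V_n = √(4.66×10⁻¹⁰) = 2.16×10⁻⁵ V = 21.6 µV

21.6 µV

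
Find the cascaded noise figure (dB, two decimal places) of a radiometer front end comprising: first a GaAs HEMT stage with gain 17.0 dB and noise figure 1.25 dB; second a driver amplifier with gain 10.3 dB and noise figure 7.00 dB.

1.50 dB

Convert to linear (a loss of L dB is a gain of −L dB): F_i = 10^(NF_i/10), G_i = 10^(G_i,dB/10)
  Stage 1: F_1 = 10^(1.25/10) = 1.334, G_1 = 10^(17.0/10) = 50.12
  Stage 2: F_2 = 10^(7.00/10) = 5.012, G_2 = 10^(10.3/10) = 10.72
Friis cascade:
  F = 1.334 + (5.012 − 1)/50.12 = 1.414
NF = 10 log₁₀(1.414) = 1.50 dB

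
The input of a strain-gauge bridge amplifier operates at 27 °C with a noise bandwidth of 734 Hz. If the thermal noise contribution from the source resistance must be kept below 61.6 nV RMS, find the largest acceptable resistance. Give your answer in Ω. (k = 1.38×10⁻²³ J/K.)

T = 27 °C + 273.15 = 300.15 K
Johnson–Nyquist: V_n = √(4kTRB) ⇒ R = V_n² / (4kTB)
4kTB = 4 × 1.38×10⁻²³ × 300.15 × 7.34×10² = 1.22×10⁻¹⁷
R = (6.16×10⁻⁸)² / 1.22×10⁻¹⁷ = 3.12×10² Ω = 312 Ω

312 Ω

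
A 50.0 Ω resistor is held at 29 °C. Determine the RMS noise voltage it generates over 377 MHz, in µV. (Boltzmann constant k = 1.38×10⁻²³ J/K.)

T = 29 °C + 273.15 = 302.15 K
V_n = √(4kTRB)
4kTRB = 4 × 1.38×10⁻²³ × 302.15 × 5.00×10¹ × 3.77×10⁸ = 3.14×10⁻¹⁰ V²
V_n = √(3.14×10⁻¹⁰) = 1.77×10⁻⁵ V = 17.7 µV

17.7 µV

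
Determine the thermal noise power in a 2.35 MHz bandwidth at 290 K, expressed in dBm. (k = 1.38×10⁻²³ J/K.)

−110.3 dBm

P_n = kTB = 1.38×10⁻²³ × 290 × 2.35×10⁶ = 9.40×10⁻¹⁵ W
In dBm: 10 log₁₀(9.40×10⁻¹⁵ / 10⁻³) = −110.3 dBm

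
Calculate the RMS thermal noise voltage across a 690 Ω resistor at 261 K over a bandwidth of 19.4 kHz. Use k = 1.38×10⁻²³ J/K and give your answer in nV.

V_n = √(4kTRB)
4kTRB = 4 × 1.38×10⁻²³ × 261 × 6.90×10² × 1.94×10⁴ = 1.93×10⁻¹³ V²
V_n = √(1.93×10⁻¹³) = 4.39×10⁻⁷ V = 439 nV

439 nV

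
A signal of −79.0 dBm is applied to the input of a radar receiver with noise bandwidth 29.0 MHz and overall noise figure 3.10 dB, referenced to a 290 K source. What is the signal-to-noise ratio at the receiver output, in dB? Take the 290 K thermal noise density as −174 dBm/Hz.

17.3 dB

Noise floor: N = −174 + 10 log₁₀(B) + NF
10 log₁₀(2.90×10⁷) = 74.62 dB
N = −174 + 74.62 + 3.10 = −96.28 dBm
SNR = P_sig − N = −79.0 − (−96.28) = 17.28 dB → 17.3 dB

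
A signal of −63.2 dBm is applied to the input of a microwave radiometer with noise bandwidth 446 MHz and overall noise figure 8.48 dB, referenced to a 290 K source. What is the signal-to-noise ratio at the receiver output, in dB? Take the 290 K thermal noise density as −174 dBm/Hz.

15.8 dB

Noise floor: N = −174 + 10 log₁₀(B) + NF
10 log₁₀(4.46×10⁸) = 86.49 dB
N = −174 + 86.49 + 8.48 = −79.03 dBm
SNR = P_sig − N = −63.2 − (−79.03) = 15.83 dB → 15.8 dB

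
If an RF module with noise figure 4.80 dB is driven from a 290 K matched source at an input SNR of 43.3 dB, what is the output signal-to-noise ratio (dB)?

38.50 dB

By definition F = SNR_in/SNR_out, so in dB: SNR_out = SNR_in − NF
SNR_out = 43.3 − 4.80 = 38.50 dB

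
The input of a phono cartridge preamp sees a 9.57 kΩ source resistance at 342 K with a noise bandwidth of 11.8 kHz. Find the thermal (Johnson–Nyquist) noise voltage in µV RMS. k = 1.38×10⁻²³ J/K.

1.46 µV

V_n = √(4kTRB)
4kTRB = 4 × 1.38×10⁻²³ × 342 × 9.57×10³ × 1.18×10⁴ = 2.13×10⁻¹² V²
V_n = √(2.13×10⁻¹²) = 1.46×10⁻⁶ V = 1.46 µV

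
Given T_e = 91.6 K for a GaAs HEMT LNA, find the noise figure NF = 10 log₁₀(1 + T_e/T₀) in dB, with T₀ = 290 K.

F = 1 + T_e/T₀ = 1 + 91.6/290 = 1.31586
NF = 10 log₁₀(1.31586) = 1.19 dB

1.19 dB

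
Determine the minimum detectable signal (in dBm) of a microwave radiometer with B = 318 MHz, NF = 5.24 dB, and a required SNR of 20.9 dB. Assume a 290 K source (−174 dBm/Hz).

−62.8 dBm

Sensitivity = −174 + 10 log₁₀(B) + NF + SNR_min
= −174 + 85.02 + 5.24 + 20.9
= −62.84 dBm → −62.8 dBm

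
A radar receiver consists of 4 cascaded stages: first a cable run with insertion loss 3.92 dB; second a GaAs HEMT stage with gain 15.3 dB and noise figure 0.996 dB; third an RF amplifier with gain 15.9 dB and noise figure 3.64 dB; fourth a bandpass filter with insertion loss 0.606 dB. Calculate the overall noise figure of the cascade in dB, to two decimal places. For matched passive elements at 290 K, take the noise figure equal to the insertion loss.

Convert to linear (a loss of L dB is a gain of −L dB): F_i = 10^(NF_i/10), G_i = 10^(G_i,dB/10)
  Stage 1: F_1 = 10^(3.92/10) = 2.466, G_1 = 10^(−3.92/10) = 0.4055
  Stage 2: F_2 = 10^(0.996/10) = 1.258, G_2 = 10^(15.3/10) = 33.88
  Stage 3: F_3 = 10^(3.64/10) = 2.312, G_3 = 10^(15.9/10) = 38.90
  Stage 4: F_4 = 10^(0.606/10) = 1.150, G_4 = 10^(−0.606/10) = 0.8698
Friis cascade:
  F = 2.466 + (1.258 − 1)/0.4055 + (2.312 − 1)/13.74 + (1.150 − 1)/534.6 = 3.197
NF = 10 log₁₀(3.197) = 5.05 dB

5.05 dB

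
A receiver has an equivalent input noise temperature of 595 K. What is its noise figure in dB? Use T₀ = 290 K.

F = 1 + T_e/T₀ = 1 + 595/290 = 3.05172
NF = 10 log₁₀(3.05172) = 4.85 dB

4.85 dB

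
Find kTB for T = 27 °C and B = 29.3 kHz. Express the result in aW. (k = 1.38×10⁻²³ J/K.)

121 aW

T = 27 °C + 273.15 = 300.15 K
P_n = kTB = 1.38×10⁻²³ × 300.15 × 2.93×10⁴ = 1.21×10⁻¹⁶ W = 121 aW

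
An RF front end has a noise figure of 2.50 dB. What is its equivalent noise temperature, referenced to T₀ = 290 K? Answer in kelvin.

226 K

F = 10^(2.50/10) = 1.77828
T_e = (F − 1)·T₀ = (1.77828 − 1) × 290 = 226 K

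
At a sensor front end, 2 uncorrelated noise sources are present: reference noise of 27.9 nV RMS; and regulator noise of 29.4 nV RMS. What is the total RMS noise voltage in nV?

Uncorrelated sources add in power (mean-square): V_tot = √(ΣV_i²)
V_tot = √[(2.79×10⁻⁸)² + (2.94×10⁻⁸)²] = 4.05×10⁻⁸ V = 40.5 nV

40.5 nV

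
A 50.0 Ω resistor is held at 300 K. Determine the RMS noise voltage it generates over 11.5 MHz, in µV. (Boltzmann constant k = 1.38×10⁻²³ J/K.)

V_n = √(4kTRB)
4kTRB = 4 × 1.38×10⁻²³ × 300 × 5.00×10¹ × 1.15×10⁷ = 9.52×10⁻¹² V²
V_n = √(9.52×10⁻¹²) = 3.09×10⁻⁶ V = 3.09 µV

3.09 µV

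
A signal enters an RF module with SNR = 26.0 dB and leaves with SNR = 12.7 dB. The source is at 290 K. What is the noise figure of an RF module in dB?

13.3 dB

NF (dB) = SNR_in(dB) − SNR_out(dB) when the source is at T₀
NF = 26.0 − 12.7 = 13.3 dB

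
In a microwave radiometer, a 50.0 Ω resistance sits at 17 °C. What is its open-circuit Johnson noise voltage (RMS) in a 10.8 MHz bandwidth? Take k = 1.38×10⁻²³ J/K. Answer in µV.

T = 17 °C + 273.15 = 290.15 K
V_n = √(4kTRB)
4kTRB = 4 × 1.38×10⁻²³ × 290.15 × 5.00×10¹ × 1.08×10⁷ = 8.65×10⁻¹² V²
V_n = √(8.65×10⁻¹²) = 2.94×10⁻⁶ V = 2.94 µV

2.94 µV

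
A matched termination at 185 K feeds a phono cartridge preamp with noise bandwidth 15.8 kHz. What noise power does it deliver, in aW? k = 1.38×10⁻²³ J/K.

P_n = kTB = 1.38×10⁻²³ × 185 × 1.58×10⁴ = 4.03×10⁻¹⁷ W = 40.3 aW

40.3 aW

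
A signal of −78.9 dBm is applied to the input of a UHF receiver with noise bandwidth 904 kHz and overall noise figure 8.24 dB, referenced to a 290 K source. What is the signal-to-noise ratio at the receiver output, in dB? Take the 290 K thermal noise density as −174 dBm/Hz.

27.3 dB

Noise floor: N = −174 + 10 log₁₀(B) + NF
10 log₁₀(9.04×10⁵) = 59.56 dB
N = −174 + 59.56 + 8.24 = −106.20 dBm
SNR = P_sig − N = −78.9 − (−106.20) = 27.30 dB → 27.3 dB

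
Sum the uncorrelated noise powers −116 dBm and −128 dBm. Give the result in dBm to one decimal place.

Convert to linear, add, convert back:
P₁ = 2.51×10⁻¹⁵ W, P₂ = 1.58×10⁻¹⁶ W
P_tot = 2.67×10⁻¹⁵ W → 10 log₁₀(P_tot / 10⁻³) = −115.7 dBm

−115.7 dBm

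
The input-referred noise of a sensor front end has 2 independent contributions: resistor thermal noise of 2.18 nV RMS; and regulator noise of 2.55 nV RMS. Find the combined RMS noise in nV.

Uncorrelated sources add in power (mean-square): V_tot = √(ΣV_i²)
V_tot = √[(2.18×10⁻⁹)² + (2.55×10⁻⁹)²] = 3.35×10⁻⁹ V = 3.35 nV

3.35 nV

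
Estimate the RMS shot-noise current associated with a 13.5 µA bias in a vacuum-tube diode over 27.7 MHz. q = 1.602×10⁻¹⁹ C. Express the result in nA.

I_n = √(2qI·B)
2qI·B = 2 × 1.602×10⁻¹⁹ × 1.35×10⁻⁵ × 2.77×10⁷ = 1.20×10⁻¹⁶ A²
I_n = √(1.20×10⁻¹⁶) = 1.09×10⁻⁸ A = 10.9 nA

10.9 nA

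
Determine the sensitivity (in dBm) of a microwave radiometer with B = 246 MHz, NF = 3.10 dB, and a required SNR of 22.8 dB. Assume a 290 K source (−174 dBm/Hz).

−64.2 dBm

Sensitivity = −174 + 10 log₁₀(B) + NF + SNR_min
= −174 + 83.91 + 3.10 + 22.8
= −64.19 dBm → −64.2 dBm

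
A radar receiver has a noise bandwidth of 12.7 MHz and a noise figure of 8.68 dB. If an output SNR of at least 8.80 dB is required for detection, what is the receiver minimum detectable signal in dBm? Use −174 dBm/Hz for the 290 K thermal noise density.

Sensitivity = −174 + 10 log₁₀(B) + NF + SNR_min
= −174 + 71.04 + 8.68 + 8.80
= −85.48 dBm → −85.5 dBm

−85.5 dBm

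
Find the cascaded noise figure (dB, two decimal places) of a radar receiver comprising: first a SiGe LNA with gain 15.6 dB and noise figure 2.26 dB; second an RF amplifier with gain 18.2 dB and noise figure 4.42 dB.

Convert to linear (a loss of L dB is a gain of −L dB): F_i = 10^(NF_i/10), G_i = 10^(G_i,dB/10)
  Stage 1: F_1 = 10^(2.26/10) = 1.683, G_1 = 10^(15.6/10) = 36.31
  Stage 2: F_2 = 10^(4.42/10) = 2.767, G_2 = 10^(18.2/10) = 66.07
Friis cascade:
  F = 1.683 + (2.767 − 1)/36.31 = 1.731
NF = 10 log₁₀(1.731) = 2.38 dB

2.38 dB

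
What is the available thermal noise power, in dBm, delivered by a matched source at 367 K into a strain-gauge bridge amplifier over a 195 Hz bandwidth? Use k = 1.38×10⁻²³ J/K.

−150.1 dBm

P_n = kTB = 1.38×10⁻²³ × 367 × 1.95×10² = 9.88×10⁻¹⁹ W
In dBm: 10 log₁₀(9.88×10⁻¹⁹ / 10⁻³) = −150.1 dBm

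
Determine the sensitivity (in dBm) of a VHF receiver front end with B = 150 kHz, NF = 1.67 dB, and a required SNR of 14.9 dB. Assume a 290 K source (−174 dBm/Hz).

−105.7 dBm

Sensitivity = −174 + 10 log₁₀(B) + NF + SNR_min
= −174 + 51.76 + 1.67 + 14.9
= −105.67 dBm → −105.7 dBm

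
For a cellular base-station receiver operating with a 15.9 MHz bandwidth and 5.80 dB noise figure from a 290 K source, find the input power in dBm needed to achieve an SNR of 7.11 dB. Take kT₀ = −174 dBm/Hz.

Sensitivity = −174 + 10 log₁₀(B) + NF + SNR_min
= −174 + 72.01 + 5.80 + 7.11
= −89.08 dBm → −89.1 dBm

−89.1 dBm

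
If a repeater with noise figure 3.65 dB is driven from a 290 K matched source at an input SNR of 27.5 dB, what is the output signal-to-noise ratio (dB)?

23.85 dB

By definition F = SNR_in/SNR_out, so in dB: SNR_out = SNR_in − NF
SNR_out = 27.5 − 3.65 = 23.85 dB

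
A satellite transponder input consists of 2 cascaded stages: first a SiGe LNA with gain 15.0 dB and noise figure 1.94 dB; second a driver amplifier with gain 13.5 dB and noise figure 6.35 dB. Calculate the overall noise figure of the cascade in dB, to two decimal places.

2.22 dB

Convert to linear (a loss of L dB is a gain of −L dB): F_i = 10^(NF_i/10), G_i = 10^(G_i,dB/10)
  Stage 1: F_1 = 10^(1.94/10) = 1.563, G_1 = 10^(15.0/10) = 31.62
  Stage 2: F_2 = 10^(6.35/10) = 4.315, G_2 = 10^(13.5/10) = 22.39
Friis cascade:
  F = 1.563 + (4.315 − 1)/31.62 = 1.668
NF = 10 log₁₀(1.668) = 2.22 dB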